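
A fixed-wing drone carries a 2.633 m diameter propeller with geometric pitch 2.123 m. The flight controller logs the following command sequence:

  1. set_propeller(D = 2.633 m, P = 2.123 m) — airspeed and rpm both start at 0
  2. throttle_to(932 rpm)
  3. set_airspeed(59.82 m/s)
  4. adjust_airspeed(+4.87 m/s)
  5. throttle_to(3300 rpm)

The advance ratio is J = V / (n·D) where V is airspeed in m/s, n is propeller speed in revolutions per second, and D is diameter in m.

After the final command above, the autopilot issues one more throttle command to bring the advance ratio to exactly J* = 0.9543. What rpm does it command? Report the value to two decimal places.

rpm = 1544.73

set_propeller: D = 2.633 m, P = 2.123 m (p = P/D = 0.806305); state ← (V=0, rpm=0)
throttle_to(932): rpm ← 932
set_airspeed(59.82): V ← 59.82 m/s
adjust_airspeed(+4.87): V ← 59.82 +4.87 = 64.69 m/s
throttle_to(3300): rpm ← 3300
final state: V = 64.69 m/s, rpm = 3300 → n = rpm/60 = 55.000000 rev/s
target J* = 0.9543; solve J* = V/(n·D) for n: n = V/(J*·D) = 64.69/(0.9543 × 2.633) = 25.745502 rev/s
rpm = 60·n = 1544.730134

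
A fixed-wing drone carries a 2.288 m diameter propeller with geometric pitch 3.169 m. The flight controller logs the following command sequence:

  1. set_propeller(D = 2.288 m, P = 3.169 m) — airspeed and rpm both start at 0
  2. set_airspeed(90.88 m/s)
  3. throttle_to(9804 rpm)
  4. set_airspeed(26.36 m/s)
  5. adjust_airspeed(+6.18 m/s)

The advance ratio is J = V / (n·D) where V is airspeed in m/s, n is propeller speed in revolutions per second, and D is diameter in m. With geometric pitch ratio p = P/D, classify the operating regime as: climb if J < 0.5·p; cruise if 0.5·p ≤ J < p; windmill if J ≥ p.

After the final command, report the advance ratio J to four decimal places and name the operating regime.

J = 0.0870, regime = climb

set_propeller: D = 2.288 m, P = 3.169 m (p = P/D = 1.385052); state ← (V=0, rpm=0)
set_airspeed(90.88): V ← 90.88 m/s
throttle_to(9804): rpm ← 9804
set_airspeed(26.36): V ← 26.36 m/s
adjust_airspeed(+6.18): V ← 26.36 +6.18 = 32.54 m/s
final state: V = 32.54 m/s, rpm = 9804 → n = rpm/60 = 163.400000 rev/s
J = V / (n·D) = 32.54 / (163.400000 × 2.288) = 0.087038
regime bands: climb J<0.6925 | cruise [0.6925, 1.3851) | windmill J≥1.3851
J = 0.0870 → climb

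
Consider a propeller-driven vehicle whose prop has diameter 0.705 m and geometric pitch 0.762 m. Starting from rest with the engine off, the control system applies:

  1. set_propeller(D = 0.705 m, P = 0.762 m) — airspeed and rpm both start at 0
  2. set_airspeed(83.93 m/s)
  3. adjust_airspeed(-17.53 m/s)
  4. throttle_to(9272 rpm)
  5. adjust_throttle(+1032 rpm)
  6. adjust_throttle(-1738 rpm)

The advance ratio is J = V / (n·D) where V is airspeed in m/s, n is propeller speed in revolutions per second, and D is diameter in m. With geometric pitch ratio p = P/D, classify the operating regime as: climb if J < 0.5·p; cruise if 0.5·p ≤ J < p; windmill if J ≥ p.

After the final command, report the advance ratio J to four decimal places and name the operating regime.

set_propeller: D = 0.705 m, P = 0.762 m (p = P/D = 1.080851); state ← (V=0, rpm=0)
set_airspeed(83.93): V ← 83.93 m/s
adjust_airspeed(-17.53): V ← 83.93 -17.53 = 66.4 m/s
throttle_to(9272): rpm ← 9272
adjust_throttle(+1032): rpm ← 9272 +1032 = 10304
adjust_throttle(-1738): rpm ← 10304 -1738 = 8566
final state: V = 66.4 m/s, rpm = 8566 → n = rpm/60 = 142.766667 rev/s
J = V / (n·D) = 66.4 / (142.766667 × 0.705) = 0.659709
regime bands: climb J<0.5404 | cruise [0.5404, 1.0809) | windmill J≥1.0809
J = 0.6597 → cruise

J = 0.6597, regime = cruise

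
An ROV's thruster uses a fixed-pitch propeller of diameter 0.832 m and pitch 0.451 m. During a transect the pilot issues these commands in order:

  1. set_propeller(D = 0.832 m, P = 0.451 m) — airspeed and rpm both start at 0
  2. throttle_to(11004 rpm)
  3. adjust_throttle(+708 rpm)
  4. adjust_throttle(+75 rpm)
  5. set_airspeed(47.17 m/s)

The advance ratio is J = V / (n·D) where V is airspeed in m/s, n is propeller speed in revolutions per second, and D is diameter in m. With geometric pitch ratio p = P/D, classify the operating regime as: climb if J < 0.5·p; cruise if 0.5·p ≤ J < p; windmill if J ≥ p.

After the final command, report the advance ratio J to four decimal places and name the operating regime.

set_propeller: D = 0.832 m, P = 0.451 m (p = P/D = 0.542067); state ← (V=0, rpm=0)
throttle_to(11004): rpm ← 11004
adjust_throttle(+708): rpm ← 11004 +708 = 11712
adjust_throttle(+75): rpm ← 11712 +75 = 11787
set_airspeed(47.17): V ← 47.17 m/s
final state: V = 47.17 m/s, rpm = 11787 → n = rpm/60 = 196.450000 rev/s
J = V / (n·D) = 47.17 / (196.450000 × 0.832) = 0.288596
regime bands: climb J<0.2710 | cruise [0.2710, 0.5421) | windmill J≥0.5421
J = 0.2886 → cruise

J = 0.2886, regime = cruise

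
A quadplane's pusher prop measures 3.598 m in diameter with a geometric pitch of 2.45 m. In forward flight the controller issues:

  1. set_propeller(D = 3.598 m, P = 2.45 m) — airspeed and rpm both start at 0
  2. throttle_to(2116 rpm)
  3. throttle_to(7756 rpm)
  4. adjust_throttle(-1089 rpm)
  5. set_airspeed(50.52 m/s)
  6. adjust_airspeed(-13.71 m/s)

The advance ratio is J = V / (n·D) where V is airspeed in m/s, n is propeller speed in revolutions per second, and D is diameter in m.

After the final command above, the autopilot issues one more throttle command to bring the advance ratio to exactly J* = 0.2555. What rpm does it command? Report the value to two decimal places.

rpm = 2402.51

set_propeller: D = 3.598 m, P = 2.45 m (p = P/D = 0.680934); state ← (V=0, rpm=0)
throttle_to(2116): rpm ← 2116
throttle_to(7756): rpm ← 7756
adjust_throttle(-1089): rpm ← 7756 -1089 = 6667
set_airspeed(50.52): V ← 50.52 m/s
adjust_airspeed(-13.71): V ← 50.52 -13.71 = 36.81 m/s
final state: V = 36.81 m/s, rpm = 6667 → n = rpm/60 = 111.116667 rev/s
target J* = 0.2555; solve J* = V/(n·D) for n: n = V/(J*·D) = 36.81/(0.2555 × 3.598) = 40.041815 rev/s
rpm = 60·n = 2402.508895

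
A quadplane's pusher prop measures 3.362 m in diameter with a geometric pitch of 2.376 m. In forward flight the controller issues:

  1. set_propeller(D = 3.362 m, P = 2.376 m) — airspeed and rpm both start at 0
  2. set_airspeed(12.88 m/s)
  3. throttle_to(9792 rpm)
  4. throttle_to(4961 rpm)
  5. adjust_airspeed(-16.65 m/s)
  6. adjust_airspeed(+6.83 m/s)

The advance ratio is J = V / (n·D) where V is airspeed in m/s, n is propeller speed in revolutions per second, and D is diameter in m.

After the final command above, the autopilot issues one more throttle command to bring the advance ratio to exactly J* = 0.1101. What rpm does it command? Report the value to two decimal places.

rpm = 496.01

set_propeller: D = 3.362 m, P = 2.376 m (p = P/D = 0.706722); state ← (V=0, rpm=0)
set_airspeed(12.88): V ← 12.88 m/s
throttle_to(9792): rpm ← 9792
throttle_to(4961): rpm ← 4961
adjust_airspeed(-16.65): V ← 12.88 -16.65 = -3.77 m/s
adjust_airspeed(+6.83): V ← -3.77 +6.83 = 3.06 m/s
final state: V = 3.06 m/s, rpm = 4961 → n = rpm/60 = 82.683333 rev/s
target J* = 0.1101; solve J* = V/(n·D) for n: n = V/(J*·D) = 3.06/(0.1101 × 3.362) = 8.266780 rev/s
rpm = 60·n = 496.006821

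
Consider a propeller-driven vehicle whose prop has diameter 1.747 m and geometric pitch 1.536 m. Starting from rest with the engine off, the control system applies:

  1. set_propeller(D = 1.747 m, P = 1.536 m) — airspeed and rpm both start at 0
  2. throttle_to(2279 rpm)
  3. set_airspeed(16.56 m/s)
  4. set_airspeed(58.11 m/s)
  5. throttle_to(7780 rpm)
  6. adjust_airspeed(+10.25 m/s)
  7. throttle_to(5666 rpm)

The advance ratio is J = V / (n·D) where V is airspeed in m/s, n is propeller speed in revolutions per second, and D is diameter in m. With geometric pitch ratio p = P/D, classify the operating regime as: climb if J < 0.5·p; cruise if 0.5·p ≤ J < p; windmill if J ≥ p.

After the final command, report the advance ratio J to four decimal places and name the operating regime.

J = 0.4144, regime = climb

set_propeller: D = 1.747 m, P = 1.536 m (p = P/D = 0.879222); state ← (V=0, rpm=0)
throttle_to(2279): rpm ← 2279
set_airspeed(16.56): V ← 16.56 m/s
set_airspeed(58.11): V ← 58.11 m/s
throttle_to(7780): rpm ← 7780
adjust_airspeed(+10.25): V ← 58.11 +10.25 = 68.36 m/s
throttle_to(5666): rpm ← 5666
final state: V = 68.36 m/s, rpm = 5666 → n = rpm/60 = 94.433333 rev/s
J = V / (n·D) = 68.36 / (94.433333 × 1.747) = 0.414366
regime bands: climb J<0.4396 | cruise [0.4396, 0.8792) | windmill J≥0.8792
J = 0.4144 → climb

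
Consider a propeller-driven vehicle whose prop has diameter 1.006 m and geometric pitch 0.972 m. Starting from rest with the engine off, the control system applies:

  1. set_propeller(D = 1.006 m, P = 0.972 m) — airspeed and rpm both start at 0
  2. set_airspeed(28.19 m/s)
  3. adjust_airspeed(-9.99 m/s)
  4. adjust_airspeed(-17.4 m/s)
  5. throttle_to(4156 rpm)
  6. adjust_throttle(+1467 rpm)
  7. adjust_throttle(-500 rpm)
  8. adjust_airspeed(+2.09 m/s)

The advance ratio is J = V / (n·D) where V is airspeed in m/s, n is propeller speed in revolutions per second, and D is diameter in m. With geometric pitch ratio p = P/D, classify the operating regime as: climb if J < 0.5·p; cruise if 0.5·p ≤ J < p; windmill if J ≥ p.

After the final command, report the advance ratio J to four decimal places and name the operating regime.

J = 0.0336, regime = climb

set_propeller: D = 1.006 m, P = 0.972 m (p = P/D = 0.966203); state ← (V=0, rpm=0)
set_airspeed(28.19): V ← 28.19 m/s
adjust_airspeed(-9.99): V ← 28.19 -9.99 = 18.2 m/s
adjust_airspeed(-17.4): V ← 18.2 -17.4 = 0.8 m/s
throttle_to(4156): rpm ← 4156
adjust_throttle(+1467): rpm ← 4156 +1467 = 5623
adjust_throttle(-500): rpm ← 5623 -500 = 5123
adjust_airspeed(+2.09): V ← 0.8 +2.09 = 2.89 m/s
final state: V = 2.89 m/s, rpm = 5123 → n = rpm/60 = 85.383333 rev/s
J = V / (n·D) = 2.89 / (85.383333 × 1.006) = 0.033645
regime bands: climb J<0.4831 | cruise [0.4831, 0.9662) | windmill J≥0.9662
J = 0.0336 → climb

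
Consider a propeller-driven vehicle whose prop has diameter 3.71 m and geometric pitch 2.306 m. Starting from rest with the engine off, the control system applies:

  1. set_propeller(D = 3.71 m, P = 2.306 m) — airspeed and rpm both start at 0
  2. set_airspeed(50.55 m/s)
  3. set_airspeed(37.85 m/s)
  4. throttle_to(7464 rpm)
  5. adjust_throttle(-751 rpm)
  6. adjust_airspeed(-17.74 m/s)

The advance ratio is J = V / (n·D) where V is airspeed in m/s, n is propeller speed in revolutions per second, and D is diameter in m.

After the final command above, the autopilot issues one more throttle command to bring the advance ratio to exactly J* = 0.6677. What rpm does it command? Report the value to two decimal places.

rpm = 487.09

set_propeller: D = 3.71 m, P = 2.306 m (p = P/D = 0.621563); state ← (V=0, rpm=0)
set_airspeed(50.55): V ← 50.55 m/s
set_airspeed(37.85): V ← 37.85 m/s
throttle_to(7464): rpm ← 7464
adjust_throttle(-751): rpm ← 7464 -751 = 6713
adjust_airspeed(-17.74): V ← 37.85 -17.74 = 20.11 m/s
final state: V = 20.11 m/s, rpm = 6713 → n = rpm/60 = 111.883333 rev/s
target J* = 0.6677; solve J* = V/(n·D) for n: n = V/(J*·D) = 20.11/(0.6677 × 3.71) = 8.118145 rev/s
rpm = 60·n = 487.088678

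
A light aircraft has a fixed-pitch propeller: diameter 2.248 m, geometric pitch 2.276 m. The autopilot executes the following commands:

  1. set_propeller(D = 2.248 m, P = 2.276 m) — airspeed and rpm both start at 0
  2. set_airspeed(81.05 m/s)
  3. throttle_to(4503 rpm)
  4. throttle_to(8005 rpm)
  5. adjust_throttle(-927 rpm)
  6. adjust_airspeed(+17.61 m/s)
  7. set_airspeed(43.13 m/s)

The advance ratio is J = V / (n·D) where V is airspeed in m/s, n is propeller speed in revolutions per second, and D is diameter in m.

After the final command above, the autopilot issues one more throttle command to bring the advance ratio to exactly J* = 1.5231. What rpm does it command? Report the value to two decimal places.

rpm = 755.80

set_propeller: D = 2.248 m, P = 2.276 m (p = P/D = 1.012456); state ← (V=0, rpm=0)
set_airspeed(81.05): V ← 81.05 m/s
throttle_to(4503): rpm ← 4503
throttle_to(8005): rpm ← 8005
adjust_throttle(-927): rpm ← 8005 -927 = 7078
adjust_airspeed(+17.61): V ← 81.05 +17.61 = 98.66 m/s
set_airspeed(43.13): V ← 43.13 m/s
final state: V = 43.13 m/s, rpm = 7078 → n = rpm/60 = 117.966667 rev/s
target J* = 1.5231; solve J* = V/(n·D) for n: n = V/(J*·D) = 43.13/(1.5231 × 2.248) = 12.596640 rev/s
rpm = 60·n = 755.798427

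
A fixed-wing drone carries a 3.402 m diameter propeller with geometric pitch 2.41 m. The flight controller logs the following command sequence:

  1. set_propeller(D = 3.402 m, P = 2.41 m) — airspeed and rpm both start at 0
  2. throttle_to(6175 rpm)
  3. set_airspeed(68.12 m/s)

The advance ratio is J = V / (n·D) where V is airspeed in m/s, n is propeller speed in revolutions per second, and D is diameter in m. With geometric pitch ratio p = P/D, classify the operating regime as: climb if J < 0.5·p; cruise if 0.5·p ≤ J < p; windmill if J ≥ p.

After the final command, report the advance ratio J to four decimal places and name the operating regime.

set_propeller: D = 3.402 m, P = 2.41 m (p = P/D = 0.708407); state ← (V=0, rpm=0)
throttle_to(6175): rpm ← 6175
set_airspeed(68.12): V ← 68.12 m/s
final state: V = 68.12 m/s, rpm = 6175 → n = rpm/60 = 102.916667 rev/s
J = V / (n·D) = 68.12 / (102.916667 × 3.402) = 0.194560
regime bands: climb J<0.3542 | cruise [0.3542, 0.7084) | windmill J≥0.7084
J = 0.1946 → climb

J = 0.1946, regime = climb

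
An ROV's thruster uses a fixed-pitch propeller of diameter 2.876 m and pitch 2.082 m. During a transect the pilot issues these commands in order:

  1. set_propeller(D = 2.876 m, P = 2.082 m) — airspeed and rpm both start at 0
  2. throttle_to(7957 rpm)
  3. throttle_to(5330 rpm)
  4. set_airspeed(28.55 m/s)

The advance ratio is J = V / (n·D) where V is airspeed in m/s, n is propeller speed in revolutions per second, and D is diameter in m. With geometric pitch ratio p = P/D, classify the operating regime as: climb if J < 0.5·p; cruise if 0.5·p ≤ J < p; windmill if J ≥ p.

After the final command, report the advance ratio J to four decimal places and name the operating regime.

set_propeller: D = 2.876 m, P = 2.082 m (p = P/D = 0.723922); state ← (V=0, rpm=0)
throttle_to(7957): rpm ← 7957
throttle_to(5330): rpm ← 5330
set_airspeed(28.55): V ← 28.55 m/s
final state: V = 28.55 m/s, rpm = 5330 → n = rpm/60 = 88.833333 rev/s
J = V / (n·D) = 28.55 / (88.833333 × 2.876) = 0.111748
regime bands: climb J<0.3620 | cruise [0.3620, 0.7239) | windmill J≥0.7239
J = 0.1117 → climb

J = 0.1117, regime = climb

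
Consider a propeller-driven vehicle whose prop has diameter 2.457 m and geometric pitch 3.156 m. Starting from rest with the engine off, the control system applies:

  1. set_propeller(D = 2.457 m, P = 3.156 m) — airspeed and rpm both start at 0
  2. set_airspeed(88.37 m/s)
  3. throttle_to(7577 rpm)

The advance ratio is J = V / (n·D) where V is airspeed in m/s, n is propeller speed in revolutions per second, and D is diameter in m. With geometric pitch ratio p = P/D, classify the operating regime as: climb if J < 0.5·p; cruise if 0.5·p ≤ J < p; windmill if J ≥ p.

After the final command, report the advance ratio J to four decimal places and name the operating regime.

J = 0.2848, regime = climb

set_propeller: D = 2.457 m, P = 3.156 m (p = P/D = 1.284493); state ← (V=0, rpm=0)
set_airspeed(88.37): V ← 88.37 m/s
throttle_to(7577): rpm ← 7577
final state: V = 88.37 m/s, rpm = 7577 → n = rpm/60 = 126.283333 rev/s
J = V / (n·D) = 88.37 / (126.283333 × 2.457) = 0.284809
regime bands: climb J<0.6422 | cruise [0.6422, 1.2845) | windmill J≥1.2845
J = 0.2848 → climb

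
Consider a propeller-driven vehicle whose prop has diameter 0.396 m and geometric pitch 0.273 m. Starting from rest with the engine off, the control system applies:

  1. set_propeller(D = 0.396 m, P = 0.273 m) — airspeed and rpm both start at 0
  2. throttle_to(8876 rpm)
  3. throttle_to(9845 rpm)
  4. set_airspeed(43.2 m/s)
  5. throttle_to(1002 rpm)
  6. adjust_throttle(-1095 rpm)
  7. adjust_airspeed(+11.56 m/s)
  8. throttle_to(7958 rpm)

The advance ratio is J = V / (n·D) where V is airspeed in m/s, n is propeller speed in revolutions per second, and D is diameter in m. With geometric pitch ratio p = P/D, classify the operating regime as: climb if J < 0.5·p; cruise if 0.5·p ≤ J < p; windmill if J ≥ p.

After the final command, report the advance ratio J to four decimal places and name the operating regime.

set_propeller: D = 0.396 m, P = 0.273 m (p = P/D = 0.689394); state ← (V=0, rpm=0)
throttle_to(8876): rpm ← 8876
throttle_to(9845): rpm ← 9845
set_airspeed(43.2): V ← 43.2 m/s
throttle_to(1002): rpm ← 1002
adjust_throttle(-1095): rpm ← 1002 -1095 = -93
adjust_airspeed(+11.56): V ← 43.2 +11.56 = 54.76 m/s
throttle_to(7958): rpm ← 7958
final state: V = 54.76 m/s, rpm = 7958 → n = rpm/60 = 132.633333 rev/s
J = V / (n·D) = 54.76 / (132.633333 × 0.396) = 1.042595
regime bands: climb J<0.3447 | cruise [0.3447, 0.6894) | windmill J≥0.6894
J = 1.0426 → windmill

J = 1.0426, regime = windmill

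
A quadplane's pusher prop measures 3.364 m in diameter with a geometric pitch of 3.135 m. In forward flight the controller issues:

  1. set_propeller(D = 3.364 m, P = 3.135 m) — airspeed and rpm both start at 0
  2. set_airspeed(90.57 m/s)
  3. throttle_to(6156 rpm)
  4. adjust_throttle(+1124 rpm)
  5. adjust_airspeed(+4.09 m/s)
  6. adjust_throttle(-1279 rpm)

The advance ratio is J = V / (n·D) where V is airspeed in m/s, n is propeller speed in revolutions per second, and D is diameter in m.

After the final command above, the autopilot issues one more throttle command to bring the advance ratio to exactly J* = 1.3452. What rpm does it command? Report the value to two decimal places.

rpm = 1255.09

set_propeller: D = 3.364 m, P = 3.135 m (p = P/D = 0.931926); state ← (V=0, rpm=0)
set_airspeed(90.57): V ← 90.57 m/s
throttle_to(6156): rpm ← 6156
adjust_throttle(+1124): rpm ← 6156 +1124 = 7280
adjust_airspeed(+4.09): V ← 90.57 +4.09 = 94.66 m/s
adjust_throttle(-1279): rpm ← 7280 -1279 = 6001
final state: V = 94.66 m/s, rpm = 6001 → n = rpm/60 = 100.016667 rev/s
target J* = 1.3452; solve J* = V/(n·D) for n: n = V/(J*·D) = 94.66/(1.3452 × 3.364) = 20.918168 rev/s
rpm = 60·n = 1255.090102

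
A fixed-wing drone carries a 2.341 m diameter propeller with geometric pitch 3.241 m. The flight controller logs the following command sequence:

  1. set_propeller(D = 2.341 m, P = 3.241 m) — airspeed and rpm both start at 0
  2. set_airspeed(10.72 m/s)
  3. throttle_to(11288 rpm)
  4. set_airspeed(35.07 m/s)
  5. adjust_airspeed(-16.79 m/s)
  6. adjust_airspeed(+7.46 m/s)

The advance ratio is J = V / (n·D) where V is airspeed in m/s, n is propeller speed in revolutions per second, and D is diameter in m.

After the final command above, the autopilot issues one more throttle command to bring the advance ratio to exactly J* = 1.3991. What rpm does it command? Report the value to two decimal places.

set_propeller: D = 2.341 m, P = 3.241 m (p = P/D = 1.384451); state ← (V=0, rpm=0)
set_airspeed(10.72): V ← 10.72 m/s
throttle_to(11288): rpm ← 11288
set_airspeed(35.07): V ← 35.07 m/s
adjust_airspeed(-16.79): V ← 35.07 -16.79 = 18.28 m/s
adjust_airspeed(+7.46): V ← 18.28 +7.46 = 25.74 m/s
final state: V = 25.74 m/s, rpm = 11288 → n = rpm/60 = 188.133333 rev/s
target J* = 1.3991; solve J* = V/(n·D) for n: n = V/(J*·D) = 25.74/(1.3991 × 2.341) = 7.858839 rev/s
rpm = 60·n = 471.530319

rpm = 471.53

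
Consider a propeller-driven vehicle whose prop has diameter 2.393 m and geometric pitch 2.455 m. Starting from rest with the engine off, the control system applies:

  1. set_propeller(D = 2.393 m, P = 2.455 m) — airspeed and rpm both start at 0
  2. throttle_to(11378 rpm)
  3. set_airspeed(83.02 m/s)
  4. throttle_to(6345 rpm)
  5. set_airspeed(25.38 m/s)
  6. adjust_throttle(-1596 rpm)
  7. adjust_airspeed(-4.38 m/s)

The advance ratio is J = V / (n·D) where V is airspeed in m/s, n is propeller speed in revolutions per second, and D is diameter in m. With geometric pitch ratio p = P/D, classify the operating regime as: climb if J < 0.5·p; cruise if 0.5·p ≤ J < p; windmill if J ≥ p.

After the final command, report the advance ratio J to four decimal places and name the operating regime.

J = 0.1109, regime = climb

set_propeller: D = 2.393 m, P = 2.455 m (p = P/D = 1.025909); state ← (V=0, rpm=0)
throttle_to(11378): rpm ← 11378
set_airspeed(83.02): V ← 83.02 m/s
throttle_to(6345): rpm ← 6345
set_airspeed(25.38): V ← 25.38 m/s
adjust_throttle(-1596): rpm ← 6345 -1596 = 4749
adjust_airspeed(-4.38): V ← 25.38 -4.38 = 21 m/s
final state: V = 21 m/s, rpm = 4749 → n = rpm/60 = 79.150000 rev/s
J = V / (n·D) = 21 / (79.150000 × 2.393) = 0.110873
regime bands: climb J<0.5130 | cruise [0.5130, 1.0259) | windmill J≥1.0259
J = 0.1109 → climb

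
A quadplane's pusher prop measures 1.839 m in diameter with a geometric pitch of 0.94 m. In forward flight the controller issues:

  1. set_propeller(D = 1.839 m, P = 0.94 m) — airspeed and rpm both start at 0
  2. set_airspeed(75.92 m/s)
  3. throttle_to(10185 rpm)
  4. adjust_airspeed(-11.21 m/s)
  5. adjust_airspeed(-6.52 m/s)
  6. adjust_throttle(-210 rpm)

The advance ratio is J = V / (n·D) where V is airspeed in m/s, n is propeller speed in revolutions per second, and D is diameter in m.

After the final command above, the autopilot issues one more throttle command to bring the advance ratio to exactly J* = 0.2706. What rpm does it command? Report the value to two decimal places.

rpm = 7016.01

set_propeller: D = 1.839 m, P = 0.94 m (p = P/D = 0.511147); state ← (V=0, rpm=0)
set_airspeed(75.92): V ← 75.92 m/s
throttle_to(10185): rpm ← 10185
adjust_airspeed(-11.21): V ← 75.92 -11.21 = 64.71 m/s
adjust_airspeed(-6.52): V ← 64.71 -6.52 = 58.19 m/s
adjust_throttle(-210): rpm ← 10185 -210 = 9975
final state: V = 58.19 m/s, rpm = 9975 → n = rpm/60 = 166.250000 rev/s
target J* = 0.2706; solve J* = V/(n·D) for n: n = V/(J*·D) = 58.19/(0.2706 × 1.839) = 116.933469 rev/s
rpm = 60·n = 7016.008170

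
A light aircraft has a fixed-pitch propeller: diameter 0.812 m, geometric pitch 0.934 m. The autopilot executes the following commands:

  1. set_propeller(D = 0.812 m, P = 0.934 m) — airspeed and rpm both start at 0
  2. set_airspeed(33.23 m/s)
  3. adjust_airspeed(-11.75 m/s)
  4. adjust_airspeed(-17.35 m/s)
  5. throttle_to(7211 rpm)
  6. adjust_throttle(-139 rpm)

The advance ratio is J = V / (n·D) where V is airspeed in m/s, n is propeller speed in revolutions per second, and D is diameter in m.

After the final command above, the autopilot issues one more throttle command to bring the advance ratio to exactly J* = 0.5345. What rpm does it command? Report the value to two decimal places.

set_propeller: D = 0.812 m, P = 0.934 m (p = P/D = 1.150246); state ← (V=0, rpm=0)
set_airspeed(33.23): V ← 33.23 m/s
adjust_airspeed(-11.75): V ← 33.23 -11.75 = 21.48 m/s
adjust_airspeed(-17.35): V ← 21.48 -17.35 = 4.13 m/s
throttle_to(7211): rpm ← 7211
adjust_throttle(-139): rpm ← 7211 -139 = 7072
final state: V = 4.13 m/s, rpm = 7072 → n = rpm/60 = 117.866667 rev/s
target J* = 0.5345; solve J* = V/(n·D) for n: n = V/(J*·D) = 4.13/(0.5345 × 0.812) = 9.515822 rev/s
rpm = 60·n = 570.949324

rpm = 570.95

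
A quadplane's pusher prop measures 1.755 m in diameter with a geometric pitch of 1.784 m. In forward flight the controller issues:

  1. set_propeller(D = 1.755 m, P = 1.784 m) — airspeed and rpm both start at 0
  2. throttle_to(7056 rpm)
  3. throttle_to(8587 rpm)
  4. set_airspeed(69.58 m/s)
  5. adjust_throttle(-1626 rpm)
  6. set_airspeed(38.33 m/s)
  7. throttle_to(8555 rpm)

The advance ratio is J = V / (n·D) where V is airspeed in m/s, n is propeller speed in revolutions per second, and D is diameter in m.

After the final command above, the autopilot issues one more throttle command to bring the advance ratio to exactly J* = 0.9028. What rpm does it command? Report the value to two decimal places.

rpm = 1451.51

set_propeller: D = 1.755 m, P = 1.784 m (p = P/D = 1.016524); state ← (V=0, rpm=0)
throttle_to(7056): rpm ← 7056
throttle_to(8587): rpm ← 8587
set_airspeed(69.58): V ← 69.58 m/s
adjust_throttle(-1626): rpm ← 8587 -1626 = 6961
set_airspeed(38.33): V ← 38.33 m/s
throttle_to(8555): rpm ← 8555
final state: V = 38.33 m/s, rpm = 8555 → n = rpm/60 = 142.583333 rev/s
target J* = 0.9028; solve J* = V/(n·D) for n: n = V/(J*·D) = 38.33/(0.9028 × 1.755) = 24.191909 rev/s
rpm = 60·n = 1451.514566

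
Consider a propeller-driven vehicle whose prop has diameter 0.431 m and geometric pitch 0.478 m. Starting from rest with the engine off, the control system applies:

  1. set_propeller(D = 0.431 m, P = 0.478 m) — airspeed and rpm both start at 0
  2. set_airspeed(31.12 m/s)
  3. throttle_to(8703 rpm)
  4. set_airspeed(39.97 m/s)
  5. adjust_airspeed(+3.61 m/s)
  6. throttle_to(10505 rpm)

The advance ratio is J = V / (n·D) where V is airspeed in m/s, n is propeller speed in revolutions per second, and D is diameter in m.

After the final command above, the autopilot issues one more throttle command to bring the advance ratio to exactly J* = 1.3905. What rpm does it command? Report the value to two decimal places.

set_propeller: D = 0.431 m, P = 0.478 m (p = P/D = 1.109049); state ← (V=0, rpm=0)
set_airspeed(31.12): V ← 31.12 m/s
throttle_to(8703): rpm ← 8703
set_airspeed(39.97): V ← 39.97 m/s
adjust_airspeed(+3.61): V ← 39.97 +3.61 = 43.58 m/s
throttle_to(10505): rpm ← 10505
final state: V = 43.58 m/s, rpm = 10505 → n = rpm/60 = 175.083333 rev/s
target J* = 1.3905; solve J* = V/(n·D) for n: n = V/(J*·D) = 43.58/(1.3905 × 0.431) = 72.717504 rev/s
rpm = 60·n = 4363.050231

rpm = 4363.05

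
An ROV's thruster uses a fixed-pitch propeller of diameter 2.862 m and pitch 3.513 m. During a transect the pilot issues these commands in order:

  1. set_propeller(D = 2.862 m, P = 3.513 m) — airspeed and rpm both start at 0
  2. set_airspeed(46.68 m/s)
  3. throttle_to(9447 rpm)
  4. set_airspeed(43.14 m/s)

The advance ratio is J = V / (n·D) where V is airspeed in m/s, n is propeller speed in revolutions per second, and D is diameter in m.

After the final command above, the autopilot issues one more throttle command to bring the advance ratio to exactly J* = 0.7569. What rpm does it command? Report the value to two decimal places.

rpm = 1194.88

set_propeller: D = 2.862 m, P = 3.513 m (p = P/D = 1.227463); state ← (V=0, rpm=0)
set_airspeed(46.68): V ← 46.68 m/s
throttle_to(9447): rpm ← 9447
set_airspeed(43.14): V ← 43.14 m/s
final state: V = 43.14 m/s, rpm = 9447 → n = rpm/60 = 157.450000 rev/s
target J* = 0.7569; solve J* = V/(n·D) for n: n = V/(J*·D) = 43.14/(0.7569 × 2.862) = 19.914619 rev/s
rpm = 60·n = 1194.877151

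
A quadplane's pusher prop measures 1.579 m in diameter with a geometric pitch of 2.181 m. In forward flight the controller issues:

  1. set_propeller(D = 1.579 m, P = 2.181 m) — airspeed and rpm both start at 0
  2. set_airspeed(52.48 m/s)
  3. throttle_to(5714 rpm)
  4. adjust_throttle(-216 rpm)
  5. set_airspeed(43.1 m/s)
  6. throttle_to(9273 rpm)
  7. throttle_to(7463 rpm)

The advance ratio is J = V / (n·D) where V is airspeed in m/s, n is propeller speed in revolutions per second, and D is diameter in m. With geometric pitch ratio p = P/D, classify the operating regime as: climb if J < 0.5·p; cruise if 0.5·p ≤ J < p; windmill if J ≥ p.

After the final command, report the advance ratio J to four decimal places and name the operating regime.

set_propeller: D = 1.579 m, P = 2.181 m (p = P/D = 1.381254); state ← (V=0, rpm=0)
set_airspeed(52.48): V ← 52.48 m/s
throttle_to(5714): rpm ← 5714
adjust_throttle(-216): rpm ← 5714 -216 = 5498
set_airspeed(43.1): V ← 43.1 m/s
throttle_to(9273): rpm ← 9273
throttle_to(7463): rpm ← 7463
final state: V = 43.1 m/s, rpm = 7463 → n = rpm/60 = 124.383333 rev/s
J = V / (n·D) = 43.1 / (124.383333 × 1.579) = 0.219449
regime bands: climb J<0.6906 | cruise [0.6906, 1.3813) | windmill J≥1.3813
J = 0.2194 → climb

J = 0.2194, regime = climb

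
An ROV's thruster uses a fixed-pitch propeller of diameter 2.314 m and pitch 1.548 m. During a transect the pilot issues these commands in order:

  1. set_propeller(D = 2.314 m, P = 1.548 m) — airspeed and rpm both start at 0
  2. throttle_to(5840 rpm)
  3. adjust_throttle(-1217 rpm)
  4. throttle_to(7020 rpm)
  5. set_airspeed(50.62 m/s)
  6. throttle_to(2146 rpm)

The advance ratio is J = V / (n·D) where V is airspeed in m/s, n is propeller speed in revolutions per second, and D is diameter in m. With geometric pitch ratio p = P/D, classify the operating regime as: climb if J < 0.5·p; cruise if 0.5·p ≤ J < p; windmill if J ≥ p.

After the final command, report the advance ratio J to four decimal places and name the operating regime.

set_propeller: D = 2.314 m, P = 1.548 m (p = P/D = 0.668971); state ← (V=0, rpm=0)
throttle_to(5840): rpm ← 5840
adjust_throttle(-1217): rpm ← 5840 -1217 = 4623
throttle_to(7020): rpm ← 7020
set_airspeed(50.62): V ← 50.62 m/s
throttle_to(2146): rpm ← 2146
final state: V = 50.62 m/s, rpm = 2146 → n = rpm/60 = 35.766667 rev/s
J = V / (n·D) = 50.62 / (35.766667 × 2.314) = 0.611618
regime bands: climb J<0.3345 | cruise [0.3345, 0.6690) | windmill J≥0.6690
J = 0.6116 → cruise

J = 0.6116, regime = cruise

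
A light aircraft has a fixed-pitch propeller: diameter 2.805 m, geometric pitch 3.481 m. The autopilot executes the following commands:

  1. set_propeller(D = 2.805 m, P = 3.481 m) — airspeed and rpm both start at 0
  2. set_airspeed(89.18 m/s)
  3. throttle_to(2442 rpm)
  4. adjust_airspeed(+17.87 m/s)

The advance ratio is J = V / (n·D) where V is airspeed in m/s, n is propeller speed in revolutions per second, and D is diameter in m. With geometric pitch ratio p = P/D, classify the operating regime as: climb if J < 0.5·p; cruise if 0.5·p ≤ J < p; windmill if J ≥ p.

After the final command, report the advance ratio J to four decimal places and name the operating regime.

J = 0.9377, regime = cruise

set_propeller: D = 2.805 m, P = 3.481 m (p = P/D = 1.240998); state ← (V=0, rpm=0)
set_airspeed(89.18): V ← 89.18 m/s
throttle_to(2442): rpm ← 2442
adjust_airspeed(+17.87): V ← 89.18 +17.87 = 107.05 m/s
final state: V = 107.05 m/s, rpm = 2442 → n = rpm/60 = 40.700000 rev/s
J = V / (n·D) = 107.05 / (40.700000 × 2.805) = 0.937690
regime bands: climb J<0.6205 | cruise [0.6205, 1.2410) | windmill J≥1.2410
J = 0.9377 → cruise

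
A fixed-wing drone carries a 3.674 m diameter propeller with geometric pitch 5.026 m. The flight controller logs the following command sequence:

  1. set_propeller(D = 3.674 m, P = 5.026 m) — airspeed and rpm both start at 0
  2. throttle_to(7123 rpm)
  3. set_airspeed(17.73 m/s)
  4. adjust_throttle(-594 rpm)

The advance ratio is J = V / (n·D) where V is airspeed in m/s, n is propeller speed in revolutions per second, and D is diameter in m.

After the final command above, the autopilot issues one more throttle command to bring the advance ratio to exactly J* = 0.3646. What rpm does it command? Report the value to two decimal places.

rpm = 794.15

set_propeller: D = 3.674 m, P = 5.026 m (p = P/D = 1.367991); state ← (V=0, rpm=0)
throttle_to(7123): rpm ← 7123
set_airspeed(17.73): V ← 17.73 m/s
adjust_throttle(-594): rpm ← 7123 -594 = 6529
final state: V = 17.73 m/s, rpm = 6529 → n = rpm/60 = 108.816667 rev/s
target J* = 0.3646; solve J* = V/(n·D) for n: n = V/(J*·D) = 17.73/(0.3646 × 3.674) = 13.235883 rev/s
rpm = 60·n = 794.152980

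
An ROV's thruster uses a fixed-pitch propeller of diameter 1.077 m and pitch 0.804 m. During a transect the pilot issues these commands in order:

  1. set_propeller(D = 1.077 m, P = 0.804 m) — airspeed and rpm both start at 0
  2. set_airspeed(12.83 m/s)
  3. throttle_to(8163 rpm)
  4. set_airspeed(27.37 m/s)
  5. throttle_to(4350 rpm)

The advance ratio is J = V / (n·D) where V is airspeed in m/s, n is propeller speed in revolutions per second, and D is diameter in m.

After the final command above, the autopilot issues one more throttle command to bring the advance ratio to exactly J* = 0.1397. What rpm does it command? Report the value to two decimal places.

set_propeller: D = 1.077 m, P = 0.804 m (p = P/D = 0.746518); state ← (V=0, rpm=0)
set_airspeed(12.83): V ← 12.83 m/s
throttle_to(8163): rpm ← 8163
set_airspeed(27.37): V ← 27.37 m/s
throttle_to(4350): rpm ← 4350
final state: V = 27.37 m/s, rpm = 4350 → n = rpm/60 = 72.500000 rev/s
target J* = 0.1397; solve J* = V/(n·D) for n: n = V/(J*·D) = 27.37/(0.1397 × 1.077) = 181.912561 rev/s
rpm = 60·n = 10914.753660

rpm = 10914.75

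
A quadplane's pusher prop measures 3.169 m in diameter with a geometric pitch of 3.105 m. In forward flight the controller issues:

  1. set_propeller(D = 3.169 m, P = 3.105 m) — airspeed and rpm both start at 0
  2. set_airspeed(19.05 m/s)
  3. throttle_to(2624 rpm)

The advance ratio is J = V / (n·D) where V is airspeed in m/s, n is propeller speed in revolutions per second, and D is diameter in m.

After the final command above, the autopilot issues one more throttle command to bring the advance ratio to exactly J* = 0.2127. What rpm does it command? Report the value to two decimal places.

set_propeller: D = 3.169 m, P = 3.105 m (p = P/D = 0.979804); state ← (V=0, rpm=0)
set_airspeed(19.05): V ← 19.05 m/s
throttle_to(2624): rpm ← 2624
final state: V = 19.05 m/s, rpm = 2624 → n = rpm/60 = 43.733333 rev/s
target J* = 0.2127; solve J* = V/(n·D) for n: n = V/(J*·D) = 19.05/(0.2127 × 3.169) = 28.262154 rev/s
rpm = 60·n = 1695.729210

rpm = 1695.73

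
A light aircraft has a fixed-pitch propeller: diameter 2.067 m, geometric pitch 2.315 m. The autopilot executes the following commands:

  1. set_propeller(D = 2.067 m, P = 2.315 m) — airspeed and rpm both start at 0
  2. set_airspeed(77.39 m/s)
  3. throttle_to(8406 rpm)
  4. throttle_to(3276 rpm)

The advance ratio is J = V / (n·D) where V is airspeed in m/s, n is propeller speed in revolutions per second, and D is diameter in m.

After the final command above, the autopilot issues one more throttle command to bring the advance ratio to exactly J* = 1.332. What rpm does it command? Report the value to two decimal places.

set_propeller: D = 2.067 m, P = 2.315 m (p = P/D = 1.119981); state ← (V=0, rpm=0)
set_airspeed(77.39): V ← 77.39 m/s
throttle_to(8406): rpm ← 8406
throttle_to(3276): rpm ← 3276
final state: V = 77.39 m/s, rpm = 3276 → n = rpm/60 = 54.600000 rev/s
target J* = 1.332; solve J* = V/(n·D) for n: n = V/(J*·D) = 77.39/(1.332 × 2.067) = 28.108660 rev/s
rpm = 60·n = 1686.519611

rpm = 1686.52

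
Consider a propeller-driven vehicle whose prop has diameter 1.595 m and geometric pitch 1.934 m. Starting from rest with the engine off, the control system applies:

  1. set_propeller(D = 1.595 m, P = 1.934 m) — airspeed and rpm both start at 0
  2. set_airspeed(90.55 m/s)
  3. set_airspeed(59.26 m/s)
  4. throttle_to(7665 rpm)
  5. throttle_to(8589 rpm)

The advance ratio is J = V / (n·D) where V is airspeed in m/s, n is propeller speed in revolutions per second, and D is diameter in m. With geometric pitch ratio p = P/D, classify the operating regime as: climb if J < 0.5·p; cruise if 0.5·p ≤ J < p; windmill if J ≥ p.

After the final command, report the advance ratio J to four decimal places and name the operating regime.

J = 0.2595, regime = climb

set_propeller: D = 1.595 m, P = 1.934 m (p = P/D = 1.212539); state ← (V=0, rpm=0)
set_airspeed(90.55): V ← 90.55 m/s
set_airspeed(59.26): V ← 59.26 m/s
throttle_to(7665): rpm ← 7665
throttle_to(8589): rpm ← 8589
final state: V = 59.26 m/s, rpm = 8589 → n = rpm/60 = 143.150000 rev/s
J = V / (n·D) = 59.26 / (143.150000 × 1.595) = 0.259543
regime bands: climb J<0.6063 | cruise [0.6063, 1.2125) | windmill J≥1.2125
J = 0.2595 → climb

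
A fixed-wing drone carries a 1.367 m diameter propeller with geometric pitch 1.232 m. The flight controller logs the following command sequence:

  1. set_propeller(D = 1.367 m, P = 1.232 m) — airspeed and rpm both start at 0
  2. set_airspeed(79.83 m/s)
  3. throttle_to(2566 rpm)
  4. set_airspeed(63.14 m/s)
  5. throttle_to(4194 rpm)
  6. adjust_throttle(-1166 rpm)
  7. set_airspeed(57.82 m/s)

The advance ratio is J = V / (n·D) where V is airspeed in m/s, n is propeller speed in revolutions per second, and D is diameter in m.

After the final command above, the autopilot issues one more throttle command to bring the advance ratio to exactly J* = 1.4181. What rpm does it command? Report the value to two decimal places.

rpm = 1789.59

set_propeller: D = 1.367 m, P = 1.232 m (p = P/D = 0.901244); state ← (V=0, rpm=0)
set_airspeed(79.83): V ← 79.83 m/s
throttle_to(2566): rpm ← 2566
set_airspeed(63.14): V ← 63.14 m/s
throttle_to(4194): rpm ← 4194
adjust_throttle(-1166): rpm ← 4194 -1166 = 3028
set_airspeed(57.82): V ← 57.82 m/s
final state: V = 57.82 m/s, rpm = 3028 → n = rpm/60 = 50.466667 rev/s
target J* = 1.4181; solve J* = V/(n·D) for n: n = V/(J*·D) = 57.82/(1.4181 × 1.367) = 29.826529 rev/s
rpm = 60·n = 1789.591738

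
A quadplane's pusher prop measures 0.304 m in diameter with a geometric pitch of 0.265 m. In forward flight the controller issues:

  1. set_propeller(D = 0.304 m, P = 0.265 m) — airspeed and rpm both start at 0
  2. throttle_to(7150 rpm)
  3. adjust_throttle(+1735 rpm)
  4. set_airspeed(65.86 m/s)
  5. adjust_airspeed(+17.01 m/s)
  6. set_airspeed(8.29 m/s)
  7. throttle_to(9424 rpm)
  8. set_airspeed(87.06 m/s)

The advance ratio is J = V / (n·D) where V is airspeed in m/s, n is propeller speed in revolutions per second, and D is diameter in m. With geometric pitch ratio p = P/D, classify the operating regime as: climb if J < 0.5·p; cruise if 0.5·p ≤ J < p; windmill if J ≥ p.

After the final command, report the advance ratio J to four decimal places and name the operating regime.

J = 1.8233, regime = windmill

set_propeller: D = 0.304 m, P = 0.265 m (p = P/D = 0.871711); state ← (V=0, rpm=0)
throttle_to(7150): rpm ← 7150
adjust_throttle(+1735): rpm ← 7150 +1735 = 8885
set_airspeed(65.86): V ← 65.86 m/s
adjust_airspeed(+17.01): V ← 65.86 +17.01 = 82.87 m/s
set_airspeed(8.29): V ← 8.29 m/s
throttle_to(9424): rpm ← 9424
set_airspeed(87.06): V ← 87.06 m/s
final state: V = 87.06 m/s, rpm = 9424 → n = rpm/60 = 157.066667 rev/s
J = V / (n·D) = 87.06 / (157.066667 × 0.304) = 1.823312
regime bands: climb J<0.4359 | cruise [0.4359, 0.8717) | windmill J≥0.8717
J = 1.8233 → windmill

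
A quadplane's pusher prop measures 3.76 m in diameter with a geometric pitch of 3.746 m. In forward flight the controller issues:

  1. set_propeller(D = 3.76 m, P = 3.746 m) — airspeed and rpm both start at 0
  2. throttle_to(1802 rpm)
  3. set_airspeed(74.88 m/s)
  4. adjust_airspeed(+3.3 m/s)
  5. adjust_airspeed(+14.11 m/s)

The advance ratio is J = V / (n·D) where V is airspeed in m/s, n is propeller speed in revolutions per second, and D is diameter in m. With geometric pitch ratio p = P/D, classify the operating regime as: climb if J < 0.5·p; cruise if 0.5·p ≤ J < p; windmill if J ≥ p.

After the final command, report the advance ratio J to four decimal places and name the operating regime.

J = 0.8173, regime = cruise

set_propeller: D = 3.76 m, P = 3.746 m (p = P/D = 0.996277); state ← (V=0, rpm=0)
throttle_to(1802): rpm ← 1802
set_airspeed(74.88): V ← 74.88 m/s
adjust_airspeed(+3.3): V ← 74.88 +3.3 = 78.18 m/s
adjust_airspeed(+14.11): V ← 78.18 +14.11 = 92.29 m/s
final state: V = 92.29 m/s, rpm = 1802 → n = rpm/60 = 30.033333 rev/s
J = V / (n·D) = 92.29 / (30.033333 × 3.76) = 0.817266
regime bands: climb J<0.4981 | cruise [0.4981, 0.9963) | windmill J≥0.9963
J = 0.8173 → cruise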